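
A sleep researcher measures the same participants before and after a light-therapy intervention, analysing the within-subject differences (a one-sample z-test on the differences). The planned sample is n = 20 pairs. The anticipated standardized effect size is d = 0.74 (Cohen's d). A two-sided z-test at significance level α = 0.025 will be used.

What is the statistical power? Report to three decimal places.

Noncentrality parameter: δ = d·√n = 0.74 × √20 = 3.3094
Critical value for a two-sided test at α = 0.025: z_{α/2} = 2.241.
Power = Φ(δ − 2.241) + Φ(−δ − 2.241) = Φ(1.068) + Φ(-5.551) = 0.8572 + 0.0000 = 0.8572.

Power ≈ 0.857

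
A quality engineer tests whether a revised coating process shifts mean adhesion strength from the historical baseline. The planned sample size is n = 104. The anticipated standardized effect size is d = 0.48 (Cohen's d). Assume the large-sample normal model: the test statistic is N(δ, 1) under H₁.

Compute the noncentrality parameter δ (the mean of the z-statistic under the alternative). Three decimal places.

δ ≈ 4.895

δ = d·√n = 0.48 × √104 = 4.8951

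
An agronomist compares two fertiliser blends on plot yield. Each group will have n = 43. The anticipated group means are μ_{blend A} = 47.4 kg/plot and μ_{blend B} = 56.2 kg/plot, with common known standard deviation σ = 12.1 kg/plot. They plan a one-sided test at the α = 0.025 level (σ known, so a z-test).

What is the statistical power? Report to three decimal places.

Power ≈ 0.921

Standardized effect: d = |μ_{blend A} − μ_{blend B}| / σ = |47.4 − 56.2| / 12.1 = 0.7273
Noncentrality parameter: δ = d·√(n/2) = 0.7273 × √(43/2) = 3.3722
Critical value for a one-sided test at α = 0.025: z_α = 1.960.
Power = Φ(δ − 1.960) = Φ(1.412) = 0.9211.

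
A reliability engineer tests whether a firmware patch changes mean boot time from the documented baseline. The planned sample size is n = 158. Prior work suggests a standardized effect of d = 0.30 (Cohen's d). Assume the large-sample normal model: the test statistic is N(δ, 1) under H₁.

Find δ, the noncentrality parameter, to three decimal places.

δ ≈ 3.771

The noncentrality parameter scales effect size by the design's sample-size factor: δ = d·√n = 0.30 × √158 = 3.7709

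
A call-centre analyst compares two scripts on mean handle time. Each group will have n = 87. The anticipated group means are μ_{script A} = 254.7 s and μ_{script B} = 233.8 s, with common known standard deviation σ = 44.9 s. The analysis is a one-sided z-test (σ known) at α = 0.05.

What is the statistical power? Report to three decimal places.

Power ≈ 0.923

Standardized effect: d = |μ_{script A} − μ_{script B}| / σ = |254.7 − 233.8| / 44.9 = 0.4655
Noncentrality parameter: δ = d·√(n/2) = 0.4655 × √(87/2) = 3.0700
One-sided α = 0.05 → critical value z_{0.05} = 1.645.
Power = P(Z > 1.645 − δ) = Φ(1.425) = 0.9229.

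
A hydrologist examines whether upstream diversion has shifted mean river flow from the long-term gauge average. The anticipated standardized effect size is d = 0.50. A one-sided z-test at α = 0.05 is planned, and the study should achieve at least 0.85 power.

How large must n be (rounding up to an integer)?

Set Φ(δ − 1.645) = 0.85; then δ − 1.645 = Φ⁻¹(0.85) = 1.036, giving δ = 2.681.
δ = d·√n ⇒ n = (δ/d)² = (2.681 / 0.50)² = 28.76.
Round up to the next whole unit.

n = 29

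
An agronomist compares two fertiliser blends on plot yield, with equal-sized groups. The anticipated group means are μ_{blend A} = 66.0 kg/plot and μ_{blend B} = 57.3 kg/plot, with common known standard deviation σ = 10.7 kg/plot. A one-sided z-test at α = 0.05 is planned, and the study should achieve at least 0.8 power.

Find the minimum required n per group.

n = 19 per group

Standardized effect: d = |μ_{blend A} − μ_{blend B}| / σ = |66.0 − 57.3| / 10.7 = 0.8131
Set Φ(δ − 1.645) = 0.8; then δ − 1.645 = Φ⁻¹(0.8) = 0.842, giving δ = 2.486.
δ = d·√(n/2) ⇒ n = 2(δ/d)² = 2 × (2.486 / 0.8131)² = 18.70.
Round up to the next whole unit.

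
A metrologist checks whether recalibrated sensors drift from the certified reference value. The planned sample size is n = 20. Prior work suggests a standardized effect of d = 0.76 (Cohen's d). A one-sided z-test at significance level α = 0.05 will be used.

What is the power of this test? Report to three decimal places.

Power ≈ 0.960

Noncentrality parameter: δ = d·√n = 0.76 × √20 = 3.3988
Critical value for a one-sided test at α = 0.05: z_α = 1.645.
Power = Φ(δ − 1.645) = Φ(1.754) = 0.9603.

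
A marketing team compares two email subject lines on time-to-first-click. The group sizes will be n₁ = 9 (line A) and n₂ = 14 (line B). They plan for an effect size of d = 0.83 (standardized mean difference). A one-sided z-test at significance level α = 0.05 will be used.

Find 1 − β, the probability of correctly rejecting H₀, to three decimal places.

Power ≈ 0.617

Noncentrality parameter: δ = d / √(1/n₁ + 1/n₂) = 0.83 / √(1/9 + 1/14) = 1.9427
One-sided α = 0.05 → critical value z_{0.05} = 1.645.
Power = P(Z > 1.645 − δ) = Φ(0.298) = 0.6171.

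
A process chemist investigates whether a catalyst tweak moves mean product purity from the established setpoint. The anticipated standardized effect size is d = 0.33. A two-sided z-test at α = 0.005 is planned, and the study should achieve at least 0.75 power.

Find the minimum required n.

For power 0.75 need Φ(δ − z_{0.0025}) = 0.75, so δ = z_{0.0025} + z_{0.25} = 2.807 + 0.674 = 3.482.
(Ignoring the negligible lower-tail rejection probability gives the usual closed-form inversion.)
δ = d·√n ⇒ n = (δ/d)² = (3.482 / 0.33)² = 111.30.
Round up to the next whole unit.

n = 112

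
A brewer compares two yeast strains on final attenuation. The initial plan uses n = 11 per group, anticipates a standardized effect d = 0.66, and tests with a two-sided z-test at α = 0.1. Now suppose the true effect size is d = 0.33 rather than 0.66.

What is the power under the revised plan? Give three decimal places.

Power ≈ 0.200

With d = 0.33: δ = d·√(n/2) = 0.33 × √(11/2) = 0.7739. Critical value z_{0.05} = 1.645.
Revised power = Φ(δ − 1.645) + Φ(−δ − 1.645) = Φ(-0.871) + Φ(-2.419) = 0.1919 + 0.0078 = 0.1997.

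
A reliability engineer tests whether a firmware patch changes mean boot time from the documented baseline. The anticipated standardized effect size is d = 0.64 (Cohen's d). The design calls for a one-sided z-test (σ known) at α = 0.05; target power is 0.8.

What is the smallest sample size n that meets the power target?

n = 16

For power 0.8 need Φ(δ − z_{0.05}) = 0.8, so δ = z_{0.05} + z_{0.20} = 1.645 + 0.842 = 2.486.
δ = d·√n ⇒ n = (δ/d)² = (2.486 / 0.64)² = 15.09.
Round up to the next whole unit.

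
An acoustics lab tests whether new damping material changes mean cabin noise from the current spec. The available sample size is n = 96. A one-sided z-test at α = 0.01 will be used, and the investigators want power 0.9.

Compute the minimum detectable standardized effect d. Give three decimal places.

Need Φ(δ − 2.326) = 0.9, so δ = 2.326 + 1.282 = 3.608.
δ = d·√n ⇒ d = δ/√n = 3.608/√96 = 0.3682.

d ≈ 0.368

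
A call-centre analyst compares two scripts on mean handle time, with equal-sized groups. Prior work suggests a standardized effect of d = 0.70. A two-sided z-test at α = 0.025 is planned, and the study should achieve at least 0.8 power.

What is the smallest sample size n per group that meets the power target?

n = 39 per group

For power 0.8 need Φ(δ − z_{0.0125}) = 0.8, so δ = z_{0.0125} + z_{0.20} = 2.241 + 0.842 = 3.083.
(Ignoring the negligible lower-tail rejection probability gives the usual closed-form inversion.)
δ = d·√(n/2) ⇒ n = 2(δ/d)² = 2 × (3.083 / 0.70)² = 38.80.
Rounding up, n = 39 per group.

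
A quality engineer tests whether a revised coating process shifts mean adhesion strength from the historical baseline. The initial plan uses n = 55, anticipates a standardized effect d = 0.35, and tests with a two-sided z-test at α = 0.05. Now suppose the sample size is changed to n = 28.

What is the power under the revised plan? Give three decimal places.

Power ≈ 0.457

With n = 28: δ = d·√n = 0.35 × √28 = 1.8520. Critical value z_{0.025} = 1.960.
Revised power = Φ(δ − 1.960) + Φ(−δ − 1.960) = Φ(-0.108) + Φ(-3.812) = 0.4570 + 0.0001 = 0.4571.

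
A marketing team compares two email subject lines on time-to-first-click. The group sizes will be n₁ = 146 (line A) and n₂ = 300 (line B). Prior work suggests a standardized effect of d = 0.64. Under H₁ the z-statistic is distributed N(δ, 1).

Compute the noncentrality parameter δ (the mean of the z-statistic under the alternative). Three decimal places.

δ ≈ 6.342

δ = d / √(1/n₁ + 1/n₂) = 0.64 / √(1/146 + 1/300) = 6.3423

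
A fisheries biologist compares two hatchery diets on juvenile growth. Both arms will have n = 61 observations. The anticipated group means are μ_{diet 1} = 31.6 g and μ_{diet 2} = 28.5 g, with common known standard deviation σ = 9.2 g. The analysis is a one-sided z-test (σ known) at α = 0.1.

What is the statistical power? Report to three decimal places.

Standardized effect: d = |μ_{diet 1} − μ_{diet 2}| / σ = |31.6 − 28.5| / 9.2 = 0.3370
Noncentrality parameter: δ = d·√(n/2) = 0.3370 × √(61/2) = 1.8609
One-sided α = 0.1 → critical value z_{0.1} = 1.282.
Power = P(Z > 1.282 − δ) = Φ(0.579) = 0.7188.

Power ≈ 0.719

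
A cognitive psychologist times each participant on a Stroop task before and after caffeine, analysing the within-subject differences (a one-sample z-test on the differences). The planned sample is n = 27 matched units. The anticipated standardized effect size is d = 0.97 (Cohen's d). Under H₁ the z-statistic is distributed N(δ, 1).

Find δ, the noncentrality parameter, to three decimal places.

δ = d·√n = 0.97 × √27 = 5.0403

δ ≈ 5.040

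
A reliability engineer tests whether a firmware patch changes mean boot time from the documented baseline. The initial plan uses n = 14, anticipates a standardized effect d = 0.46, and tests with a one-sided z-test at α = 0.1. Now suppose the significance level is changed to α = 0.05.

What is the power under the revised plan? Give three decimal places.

δ = d·√n = 0.46 × √14 = 1.7212 (unchanged). New critical value: z_{0.05} = 1.645.
Revised power = Φ(δ − 1.645) = Φ(0.076) = 0.5304.

Power ≈ 0.530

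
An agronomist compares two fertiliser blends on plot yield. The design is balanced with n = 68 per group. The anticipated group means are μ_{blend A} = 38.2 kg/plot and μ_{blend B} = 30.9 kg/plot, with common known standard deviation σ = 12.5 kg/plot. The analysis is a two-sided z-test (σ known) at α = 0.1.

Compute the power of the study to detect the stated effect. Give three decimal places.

Standardized effect: d = |μ_{blend A} − μ_{blend B}| / σ = |38.2 − 30.9| / 12.5 = 0.5840
Noncentrality parameter: λ = d·√(n/2) = 0.5840 × √(68/2) = 3.4053
Critical value for a two-sided test at α = 0.1: z_{α/2} = 1.645.
Power = Φ(λ − 1.645) + Φ(−λ − 1.645) = Φ(1.760) + Φ(-5.050) = 0.9608 + 0.0000 = 0.9608.

Power ≈ 0.961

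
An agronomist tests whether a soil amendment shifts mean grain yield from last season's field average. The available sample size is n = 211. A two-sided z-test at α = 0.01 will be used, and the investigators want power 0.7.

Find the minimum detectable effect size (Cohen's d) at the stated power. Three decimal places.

Need Φ(δ − 2.576) = 0.7, so δ = 2.576 + 0.524 = 3.100.
(The second rejection-region term Φ(−δ − z_{α/2}) is negligible and dropped.)
δ = d·√n ⇒ d = δ/√n = 3.100/√211 = 0.2134.

d ≈ 0.213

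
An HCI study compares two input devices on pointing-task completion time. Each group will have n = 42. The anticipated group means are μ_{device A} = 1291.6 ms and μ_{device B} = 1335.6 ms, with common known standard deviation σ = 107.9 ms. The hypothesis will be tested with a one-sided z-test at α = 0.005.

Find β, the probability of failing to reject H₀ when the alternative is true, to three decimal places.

β ≈ 0.760

Standardized effect: d = |μ_{device A} − μ_{device B}| / σ = |1291.6 − 1335.6| / 107.9 = 0.4078
Noncentrality parameter: λ = d·√(n/2) = 0.4078 × √(42/2) = 1.8687
One-sided α = 0.005 → critical value z_{0.005} = 2.576.
Power = P(Z > 2.576 − λ) = Φ(-0.707) = 0.2397.
Type II error: β = 1 − power = 1 − 0.2397 = 0.7603.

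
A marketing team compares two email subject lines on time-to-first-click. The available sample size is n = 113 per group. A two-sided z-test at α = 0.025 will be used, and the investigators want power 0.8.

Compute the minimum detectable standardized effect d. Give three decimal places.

Need Φ(δ − 2.241) = 0.8, so δ = 2.241 + 0.842 = 3.083.
(The second rejection-region term Φ(−δ − z_{α/2}) is negligible and dropped.)
δ = d·√(n/2) ⇒ d = δ/√(n/2) = 3.083/√(113/2) = 0.4102.

d ≈ 0.410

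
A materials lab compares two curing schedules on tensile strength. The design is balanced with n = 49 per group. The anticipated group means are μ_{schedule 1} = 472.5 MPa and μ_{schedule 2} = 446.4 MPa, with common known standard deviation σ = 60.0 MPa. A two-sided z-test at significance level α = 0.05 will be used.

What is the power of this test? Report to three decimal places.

Power ≈ 0.577

Standardized effect: d = |μ_{schedule 1} − μ_{schedule 2}| / σ = |472.5 − 446.4| / 60.0 = 0.4350
Noncentrality parameter: λ = d·√(n/2) = 0.4350 × √(49/2) = 2.1531
Two-sided α = 0.05 → critical value z_{0.025} = 1.960.
Power = Φ(λ − 1.960) + Φ(−λ − 1.960) = Φ(0.193) + Φ(-4.113) = 0.5766 + 0.0000 = 0.5766.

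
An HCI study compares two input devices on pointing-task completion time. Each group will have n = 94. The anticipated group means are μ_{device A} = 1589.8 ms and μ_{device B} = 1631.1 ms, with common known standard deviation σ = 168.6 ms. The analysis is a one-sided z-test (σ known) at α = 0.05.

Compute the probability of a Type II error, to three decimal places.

Standardized effect: d = |μ_{device A} − μ_{device B}| / σ = |1589.8 − 1631.1| / 168.6 = 0.2450
Noncentrality parameter: δ = d·√(n/2) = 0.2450 × √(94/2) = 1.6794
Critical value for a one-sided test at α = 0.05: z_α = 1.645.
Power = Φ(δ − 1.645) = Φ(0.034) = 0.5138.
Type II error: β = 1 − power = 1 − 0.5138 = 0.4862.

β ≈ 0.486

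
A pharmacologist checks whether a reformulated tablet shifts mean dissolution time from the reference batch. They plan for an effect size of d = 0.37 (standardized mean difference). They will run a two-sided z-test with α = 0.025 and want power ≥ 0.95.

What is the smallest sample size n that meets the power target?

n = 111

Set Φ(δ − 2.241) = 0.95; then δ − 2.241 = Φ⁻¹(0.95) = 1.645, giving δ = 3.886.
(The Φ(−δ − z_{α/2}) term is vanishingly small for δ > 0 and is dropped in the standard sample-size formula.)
δ = d·√n ⇒ n = (δ/d)² = (3.886 / 0.37)² = 110.32.
Round up to the next whole unit.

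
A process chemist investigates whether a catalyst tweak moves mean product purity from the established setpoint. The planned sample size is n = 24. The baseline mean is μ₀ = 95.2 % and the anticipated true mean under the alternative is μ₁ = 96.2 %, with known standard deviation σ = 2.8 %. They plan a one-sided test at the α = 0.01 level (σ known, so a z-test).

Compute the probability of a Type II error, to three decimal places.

β ≈ 0.718

Standardized effect: d = |μ₁ − μ₀| / σ = |96.2 − 95.2| / 2.8 = 0.3571
Noncentrality parameter: δ = d·√n = 0.3571 × √24 = 1.7496
Critical value for a one-sided test at α = 0.01: z_α = 2.326.
Power = P(Z > 2.326 − δ) = Φ(-0.577) = 0.2821.
Type II error: β = 1 − power = 1 − 0.2821 = 0.7179.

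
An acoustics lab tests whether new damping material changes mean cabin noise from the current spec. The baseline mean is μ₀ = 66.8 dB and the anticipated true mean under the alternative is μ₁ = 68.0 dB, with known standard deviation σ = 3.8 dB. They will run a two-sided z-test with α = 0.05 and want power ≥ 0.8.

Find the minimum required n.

n = 79

Standardized effect: d = |μ₁ − μ₀| / σ = |68.0 − 66.8| / 3.8 = 0.3158
For power 0.8 need Φ(δ − z_{0.025}) = 0.8, so δ = z_{0.025} + z_{0.20} = 1.960 + 0.842 = 2.802.
(The Φ(−δ − z_{α/2}) term is vanishingly small for δ > 0 and is dropped in the standard sample-size formula.)
δ = d·√n ⇒ n = (δ/d)² = (2.802 / 0.3158)² = 78.71.
Rounding up, n = 79.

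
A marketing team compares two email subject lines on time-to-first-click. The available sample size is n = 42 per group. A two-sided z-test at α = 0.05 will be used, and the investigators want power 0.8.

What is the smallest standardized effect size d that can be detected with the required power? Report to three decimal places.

d ≈ 0.611

Need Φ(δ − 1.960) = 0.8, so δ = 1.960 + 0.842 = 2.802.
(The second rejection-region term Φ(−δ − z_{α/2}) is negligible and dropped.)
δ = d·√(n/2) ⇒ d = δ/√(n/2) = 2.802/√(42/2) = 0.6114.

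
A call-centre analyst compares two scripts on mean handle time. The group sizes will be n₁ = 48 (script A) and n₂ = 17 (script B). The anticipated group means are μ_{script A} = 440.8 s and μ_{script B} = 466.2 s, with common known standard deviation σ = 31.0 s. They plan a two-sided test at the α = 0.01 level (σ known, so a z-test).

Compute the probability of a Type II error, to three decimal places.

Standardized effect: d = |μ_{script A} − μ_{script B}| / σ = |440.8 − 466.2| / 31.0 = 0.8194
Noncentrality parameter: δ = d / √(1/n₁ + 1/n₂) = 0.8194 / √(1/48 + 1/17) = 2.9031
Two-sided α = 0.01 → critical value z_{0.005} = 2.576.
Power = Φ(δ − 2.576) + Φ(−δ − 2.576) = Φ(0.327) + Φ(-5.479) = 0.6283 + 0.0000 = 0.6283.
Type II error: β = 1 − power = 1 − 0.6283 = 0.3717.

β ≈ 0.372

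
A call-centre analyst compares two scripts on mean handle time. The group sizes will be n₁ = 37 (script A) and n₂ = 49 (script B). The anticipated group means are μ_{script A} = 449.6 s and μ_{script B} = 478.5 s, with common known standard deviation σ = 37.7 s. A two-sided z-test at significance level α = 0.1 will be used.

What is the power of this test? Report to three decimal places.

Power ≈ 0.970

Standardized effect: d = |μ_{script A} − μ_{script B}| / σ = |449.6 − 478.5| / 37.7 = 0.7666
Noncentrality parameter: δ = d / √(1/n₁ + 1/n₂) = 0.7666 / √(1/37 + 1/49) = 3.5197
Critical value for a two-sided test at α = 0.1: z_{α/2} = 1.645.
Power = Φ(δ − 1.645) + Φ(−δ − 1.645) = Φ(1.875) + Φ(-5.165) = 0.9696 + 0.0000 = 0.9696.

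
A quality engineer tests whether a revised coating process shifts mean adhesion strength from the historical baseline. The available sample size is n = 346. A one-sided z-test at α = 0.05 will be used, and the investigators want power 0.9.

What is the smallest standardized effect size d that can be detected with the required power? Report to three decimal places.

Required noncentrality: δ = z_{0.05} + z_{0.10} = 1.645 + 1.282 = 2.926.
δ = d·√n ⇒ d = δ/√n = 2.926/√346 = 0.1573.

d ≈ 0.157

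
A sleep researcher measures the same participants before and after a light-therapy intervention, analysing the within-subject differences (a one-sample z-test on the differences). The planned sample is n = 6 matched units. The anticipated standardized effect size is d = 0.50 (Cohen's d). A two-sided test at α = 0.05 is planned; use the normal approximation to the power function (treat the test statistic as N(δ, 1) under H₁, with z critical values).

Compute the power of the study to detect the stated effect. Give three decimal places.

Power ≈ 0.232

Noncentrality parameter: δ = d·√n = 0.50 × √6 = 1.2247
Two-sided α = 0.05 → critical value z_{0.025} = 1.960.
Power = Φ(δ − 1.960) + Φ(−δ − 1.960) = Φ(-0.735) + Φ(-3.185) = 0.2311 + 0.0007 = 0.2318.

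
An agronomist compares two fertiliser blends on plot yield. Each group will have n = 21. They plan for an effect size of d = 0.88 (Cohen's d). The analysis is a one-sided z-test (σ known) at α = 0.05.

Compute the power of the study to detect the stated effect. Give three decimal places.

Power ≈ 0.886

Noncentrality parameter: λ = d·√(n/2) = 0.88 × √(21/2) = 2.8515
Critical value for a one-sided test at α = 0.05: z_α = 1.645.
Power = Φ(λ − 1.645) = Φ(1.207) = 0.8862.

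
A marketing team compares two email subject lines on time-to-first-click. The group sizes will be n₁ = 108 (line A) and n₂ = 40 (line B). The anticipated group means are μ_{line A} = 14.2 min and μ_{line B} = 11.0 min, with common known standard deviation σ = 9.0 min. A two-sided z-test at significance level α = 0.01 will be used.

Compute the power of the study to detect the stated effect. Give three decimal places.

Power ≈ 0.256

Standardized effect: d = |μ_{line A} − μ_{line B}| / σ = |14.2 − 11.0| / 9.0 = 0.3556
Noncentrality parameter: δ = d / √(1/n₁ + 1/n₂) = 0.3556 / √(1/108 + 1/40) = 1.9210
Two-sided α = 0.01 → critical value z_{0.005} = 2.576.
Power = Φ(δ − 2.576) + Φ(−δ − 2.576) = Φ(-0.655) + Φ(-4.497) = 0.2563 + 0.0000 = 0.2563.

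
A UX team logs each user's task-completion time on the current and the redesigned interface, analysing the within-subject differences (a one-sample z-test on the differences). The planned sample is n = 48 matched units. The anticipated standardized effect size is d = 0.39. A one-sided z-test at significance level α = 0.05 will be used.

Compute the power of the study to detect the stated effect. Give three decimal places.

Noncentrality parameter: δ = d·√n = 0.39 × √48 = 2.7020
One-sided α = 0.05 → critical value z_{0.05} = 1.645.
Power = Φ(δ − 1.645) = Φ(1.057) = 0.8548.

Power ≈ 0.855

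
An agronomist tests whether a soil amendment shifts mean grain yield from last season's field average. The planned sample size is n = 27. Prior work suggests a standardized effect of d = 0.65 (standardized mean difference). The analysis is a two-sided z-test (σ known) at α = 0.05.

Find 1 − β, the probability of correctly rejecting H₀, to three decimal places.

Noncentrality parameter: δ = d·√n = 0.65 × √27 = 3.3775
Two-sided α = 0.05 → critical value z_{0.025} = 1.960.
Power = Φ(δ − 1.960) + Φ(−δ − 1.960) = Φ(1.418) + Φ(-5.337) = 0.9218 + 0.0000 = 0.9218.

Power ≈ 0.922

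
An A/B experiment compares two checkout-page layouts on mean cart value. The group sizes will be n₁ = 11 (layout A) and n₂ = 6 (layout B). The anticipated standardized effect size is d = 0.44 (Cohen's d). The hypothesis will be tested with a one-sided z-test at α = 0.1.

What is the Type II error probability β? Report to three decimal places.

Noncentrality parameter: δ = d / √(1/n₁ + 1/n₂) = 0.44 / √(1/11 + 1/6) = 0.8670
Critical value for a one-sided test at α = 0.1: z_α = 1.282.
Power = Φ(δ − 1.282) = Φ(-0.415) = 0.3392.
Type II error: β = 1 − power = 1 − 0.3392 = 0.6608.

β ≈ 0.661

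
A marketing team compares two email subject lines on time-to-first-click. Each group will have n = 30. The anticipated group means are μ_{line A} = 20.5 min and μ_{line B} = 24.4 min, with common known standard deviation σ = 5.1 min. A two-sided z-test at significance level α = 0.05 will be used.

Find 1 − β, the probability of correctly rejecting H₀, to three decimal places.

Standardized effect: d = |μ_{line A} − μ_{line B}| / σ = |20.5 − 24.4| / 5.1 = 0.7647
Noncentrality parameter: δ = d·√(n/2) = 0.7647 × √(30/2) = 2.9617
Critical value for a two-sided test at α = 0.05: z_{α/2} = 1.960.
Power = Φ(δ − 1.960) + Φ(−δ − 1.960) = Φ(1.002) + Φ(-4.922) = 0.8418 + 0.0000 = 0.8418.

Power ≈ 0.842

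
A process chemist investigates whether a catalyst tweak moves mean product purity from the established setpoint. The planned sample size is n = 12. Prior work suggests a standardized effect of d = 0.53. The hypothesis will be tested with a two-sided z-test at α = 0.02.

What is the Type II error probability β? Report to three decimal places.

β ≈ 0.688

Noncentrality parameter: δ = d·√n = 0.53 × √12 = 1.8360
Two-sided α = 0.02 → critical value z_{0.01} = 2.326.
Power = Φ(δ − 2.326) + Φ(−δ − 2.326) = Φ(-0.490) + Φ(-4.162) = 0.3119 + 0.0000 = 0.3120.
Type II error: β = 1 − power = 1 − 0.3120 = 0.6880.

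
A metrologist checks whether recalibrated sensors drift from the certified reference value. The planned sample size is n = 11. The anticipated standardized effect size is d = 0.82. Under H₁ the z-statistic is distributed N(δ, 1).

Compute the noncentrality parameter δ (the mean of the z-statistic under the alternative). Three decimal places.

The noncentrality parameter scales effect size by the design's sample-size factor: δ = d·√n = 0.82 × √11 = 2.7196

δ ≈ 2.720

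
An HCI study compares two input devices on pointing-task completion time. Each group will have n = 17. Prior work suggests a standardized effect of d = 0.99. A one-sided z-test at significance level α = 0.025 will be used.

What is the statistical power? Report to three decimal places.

Power ≈ 0.823

Noncentrality parameter: δ = d·√(n/2) = 0.99 × √(17/2) = 2.8863
Critical value for a one-sided test at α = 0.025: z_α = 1.960.
Power = P(Z > 1.960 − δ) = Φ(0.926) = 0.8229.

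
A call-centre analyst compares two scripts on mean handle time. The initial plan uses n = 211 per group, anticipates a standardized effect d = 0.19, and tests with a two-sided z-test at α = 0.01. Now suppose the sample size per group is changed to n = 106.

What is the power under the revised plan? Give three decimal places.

With n = 106 per group: δ = d·√(n/2) = 0.19 × √(106/2) = 1.3832. Critical value z_{0.005} = 2.576.
Revised power = Φ(δ − 2.576) + Φ(−δ − 2.576) = Φ(-1.193) + Φ(-3.959) = 0.1165 + 0.0000 = 0.1165.

Power ≈ 0.117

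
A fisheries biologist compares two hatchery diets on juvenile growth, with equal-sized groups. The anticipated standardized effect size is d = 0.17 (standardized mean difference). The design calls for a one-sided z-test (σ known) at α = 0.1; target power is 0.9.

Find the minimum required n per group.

Set Φ(δ − 1.282) = 0.9; then δ − 1.282 = Φ⁻¹(0.9) = 1.282, giving δ = 2.563.
δ = d·√(n/2) ⇒ n = 2(δ/d)² = 2 × (2.563 / 0.17)² = 454.64.
Round up to the next whole unit.

n = 455 per group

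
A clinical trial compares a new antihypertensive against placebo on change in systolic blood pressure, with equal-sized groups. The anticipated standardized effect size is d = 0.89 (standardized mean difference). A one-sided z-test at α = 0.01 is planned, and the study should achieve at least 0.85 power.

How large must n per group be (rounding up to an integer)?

Set Φ(δ − 2.326) = 0.85; then δ − 2.326 = Φ⁻¹(0.85) = 1.036, giving δ = 3.363.
δ = d·√(n/2) ⇒ n = 2(δ/d)² = 2 × (3.363 / 0.89)² = 28.55.
Round up to the next whole unit.

n = 29 per group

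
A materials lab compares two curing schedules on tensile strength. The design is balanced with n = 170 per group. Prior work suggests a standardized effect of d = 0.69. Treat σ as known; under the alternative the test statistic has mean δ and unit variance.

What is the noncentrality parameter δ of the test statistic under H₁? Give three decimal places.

δ ≈ 6.361

The noncentrality parameter scales effect size by the design's sample-size factor: δ = d·√(n/2) = 0.69 × √(170/2) = 6.3615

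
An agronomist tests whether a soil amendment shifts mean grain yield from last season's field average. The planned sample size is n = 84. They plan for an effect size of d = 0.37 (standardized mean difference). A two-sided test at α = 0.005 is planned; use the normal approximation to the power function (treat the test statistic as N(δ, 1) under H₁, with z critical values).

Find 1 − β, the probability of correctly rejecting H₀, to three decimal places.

Noncentrality parameter: δ = d·√n = 0.37 × √84 = 3.3911
Two-sided α = 0.005 → critical value z_{0.0025} = 2.807.
Power = Φ(δ − 2.807) + Φ(−δ − 2.807) = Φ(0.584) + Φ(-6.198) = 0.7204 + 0.0000 = 0.7204.

Power ≈ 0.720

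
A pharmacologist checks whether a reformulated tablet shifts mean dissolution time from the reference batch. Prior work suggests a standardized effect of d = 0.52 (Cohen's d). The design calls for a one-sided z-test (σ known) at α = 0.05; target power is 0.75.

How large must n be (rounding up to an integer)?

For power 0.75 need Φ(δ − z_{0.05}) = 0.75, so δ = z_{0.05} + z_{0.25} = 1.645 + 0.674 = 2.319.
δ = d·√n ⇒ n = (δ/d)² = (2.319 / 0.52)² = 19.89.
Round up to the next whole unit.

n = 20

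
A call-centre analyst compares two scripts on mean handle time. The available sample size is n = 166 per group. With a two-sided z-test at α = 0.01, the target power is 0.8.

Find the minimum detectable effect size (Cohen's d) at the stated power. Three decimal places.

Required noncentrality: δ = z_{0.005} + z_{0.20} = 2.576 + 0.842 = 3.417.
(Lower-tail contribution to power is negligible for δ > 0.)
δ = d·√(n/2) ⇒ d = δ/√(n/2) = 3.417/√(166/2) = 0.3751.

d ≈ 0.375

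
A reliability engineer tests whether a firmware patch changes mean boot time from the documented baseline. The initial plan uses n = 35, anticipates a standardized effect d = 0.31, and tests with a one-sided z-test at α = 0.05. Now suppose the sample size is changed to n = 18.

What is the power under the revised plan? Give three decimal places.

Power ≈ 0.371

With n = 18: δ = d·√n = 0.31 × √18 = 1.3152. Critical value z_{0.05} = 1.645.
Revised power = Φ(δ − 1.645) = Φ(-0.330) = 0.3708.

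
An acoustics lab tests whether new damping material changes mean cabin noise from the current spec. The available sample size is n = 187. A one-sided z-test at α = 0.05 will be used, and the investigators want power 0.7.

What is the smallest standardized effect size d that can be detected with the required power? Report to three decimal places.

Need Φ(δ − 1.645) = 0.7, so δ = 1.645 + 0.524 = 2.169.
δ = d·√n ⇒ d = δ/√n = 2.169/√187 = 0.1586.

d ≈ 0.159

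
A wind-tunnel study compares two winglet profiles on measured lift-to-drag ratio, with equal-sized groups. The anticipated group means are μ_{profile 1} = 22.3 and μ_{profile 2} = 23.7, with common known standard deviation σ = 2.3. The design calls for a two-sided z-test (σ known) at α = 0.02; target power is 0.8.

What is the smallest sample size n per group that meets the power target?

Standardized effect: d = |μ_{profile 1} − μ_{profile 2}| / σ = |22.3 − 23.7| / 2.3 = 0.6087
For power 0.8 need Φ(δ − z_{0.01}) = 0.8, so δ = z_{0.01} + z_{0.20} = 2.326 + 0.842 = 3.168.
(Ignoring the negligible lower-tail rejection probability gives the usual closed-form inversion.)
δ = d·√(n/2) ⇒ n = 2(δ/d)² = 2 × (3.168 / 0.6087)² = 54.17.
Rounding up, n = 55 per group.

n = 55 per group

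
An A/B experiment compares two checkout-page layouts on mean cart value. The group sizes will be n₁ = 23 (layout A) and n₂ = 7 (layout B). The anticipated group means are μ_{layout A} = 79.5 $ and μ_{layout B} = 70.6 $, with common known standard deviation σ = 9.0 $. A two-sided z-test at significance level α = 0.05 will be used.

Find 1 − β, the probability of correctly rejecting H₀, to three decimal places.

Standardized effect: d = |μ_{layout A} − μ_{layout B}| / σ = |79.5 − 70.6| / 9.0 = 0.9889
Noncentrality parameter: δ = d / √(1/n₁ + 1/n₂) = 0.9889 / √(1/23 + 1/7) = 2.2909
Two-sided α = 0.05 → critical value z_{0.025} = 1.960.
Power = Φ(δ − 1.960) + Φ(−δ − 1.960) = Φ(0.331) + Φ(-4.251) = 0.6296 + 0.0000 = 0.6297.

Power ≈ 0.630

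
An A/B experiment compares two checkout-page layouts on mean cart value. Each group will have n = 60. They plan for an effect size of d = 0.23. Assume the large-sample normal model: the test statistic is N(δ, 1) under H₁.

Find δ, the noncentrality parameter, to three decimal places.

δ = d·√(n/2) = 0.23 × √(60/2) = 1.2598

δ ≈ 1.260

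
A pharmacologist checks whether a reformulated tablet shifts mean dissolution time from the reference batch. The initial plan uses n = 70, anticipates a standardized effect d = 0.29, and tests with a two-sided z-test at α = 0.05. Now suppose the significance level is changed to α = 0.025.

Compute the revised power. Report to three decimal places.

δ = d·√n = 0.29 × √70 = 2.4263 (unchanged). New critical value: z_{0.0125} = 2.241.
Revised power = Φ(δ − 2.241) + Φ(−δ − 2.241) = Φ(0.185) + Φ(-4.668) = 0.5734 + 0.0000 = 0.5734.

Power ≈ 0.573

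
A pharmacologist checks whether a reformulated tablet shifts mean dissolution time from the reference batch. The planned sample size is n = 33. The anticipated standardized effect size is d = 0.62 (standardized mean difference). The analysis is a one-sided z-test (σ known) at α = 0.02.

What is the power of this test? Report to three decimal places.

Power ≈ 0.934

Noncentrality parameter: δ = d·√n = 0.62 × √33 = 3.5616
One-sided α = 0.02 → critical value z_{0.02} = 2.054.
Power = Φ(δ − 2.054) = Φ(1.508) = 0.9342.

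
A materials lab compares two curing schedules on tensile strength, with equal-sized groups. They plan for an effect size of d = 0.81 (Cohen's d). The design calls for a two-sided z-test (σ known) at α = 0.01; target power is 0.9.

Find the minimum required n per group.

n = 46 per group

Set Φ(δ − 2.576) = 0.9; then δ − 2.576 = Φ⁻¹(0.9) = 1.282, giving δ = 3.857.
(Ignoring the negligible lower-tail rejection probability gives the usual closed-form inversion.)
δ = d·√(n/2) ⇒ n = 2(δ/d)² = 2 × (3.857 / 0.81)² = 45.36.
Round up to the next whole unit.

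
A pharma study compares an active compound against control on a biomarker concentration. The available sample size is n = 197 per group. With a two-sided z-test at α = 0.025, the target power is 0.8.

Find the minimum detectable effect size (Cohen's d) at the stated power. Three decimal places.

Need Φ(δ − 2.241) = 0.8, so δ = 2.241 + 0.842 = 3.083.
(The second rejection-region term Φ(−δ − z_{α/2}) is negligible and dropped.)
δ = d·√(n/2) ⇒ d = δ/√(n/2) = 3.083/√(197/2) = 0.3106.

d ≈ 0.311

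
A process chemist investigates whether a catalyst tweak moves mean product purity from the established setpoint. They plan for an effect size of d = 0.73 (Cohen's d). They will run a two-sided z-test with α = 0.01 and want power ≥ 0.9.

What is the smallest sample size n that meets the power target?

For power 0.9 need Φ(δ − z_{0.005}) = 0.9, so δ = z_{0.005} + z_{0.10} = 2.576 + 1.282 = 3.857.
(For δ > 0 the lower-tail rejection region contributes negligibly to power, so the one-term inversion is standard.)
δ = d·√n ⇒ n = (δ/d)² = (3.857 / 0.73)² = 27.92.
Rounding up, n = 28.

n = 28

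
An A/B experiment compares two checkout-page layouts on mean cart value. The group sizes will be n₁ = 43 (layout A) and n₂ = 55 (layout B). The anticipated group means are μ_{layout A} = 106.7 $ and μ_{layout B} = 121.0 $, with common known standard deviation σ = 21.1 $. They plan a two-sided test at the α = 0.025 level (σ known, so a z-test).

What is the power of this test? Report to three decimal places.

Standardized effect: d = |μ_{layout A} − μ_{layout B}| / σ = |106.7 − 121.0| / 21.1 = 0.6777
Noncentrality parameter: λ = d / √(1/n₁ + 1/n₂) = 0.6777 / √(1/43 + 1/55) = 3.3293
Two-sided α = 0.025 → critical value z_{0.0125} = 2.241.
Power = Φ(λ − 2.241) + Φ(−λ − 2.241) = Φ(1.088) + Φ(-5.571) = 0.8617 + 0.0000 = 0.8617.

Power ≈ 0.862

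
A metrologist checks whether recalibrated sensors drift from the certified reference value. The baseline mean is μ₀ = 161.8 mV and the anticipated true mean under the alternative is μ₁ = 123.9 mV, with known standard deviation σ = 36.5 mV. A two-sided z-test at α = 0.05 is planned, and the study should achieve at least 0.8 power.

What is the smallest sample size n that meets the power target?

n = 8

Standardized effect: d = |μ₁ − μ₀| / σ = |123.9 − 161.8| / 36.5 = 1.0384
For power 0.8 need Φ(δ − z_{0.025}) = 0.8, so δ = z_{0.025} + z_{0.20} = 1.960 + 0.842 = 2.802.
(The Φ(−δ − z_{α/2}) term is vanishingly small for δ > 0 and is dropped in the standard sample-size formula.)
δ = d·√n ⇒ n = (δ/d)² = (2.802 / 1.0384)² = 7.28.
Rounding up, n = 8.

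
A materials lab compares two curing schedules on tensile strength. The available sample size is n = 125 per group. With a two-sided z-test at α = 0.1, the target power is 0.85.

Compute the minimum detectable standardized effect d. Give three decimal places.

Required noncentrality: δ = z_{0.05} + z_{0.15} = 1.645 + 1.036 = 2.681.
(Lower-tail contribution to power is negligible for δ > 0.)
δ = d·√(n/2) ⇒ d = δ/√(n/2) = 2.681/√(125/2) = 0.3392.

d ≈ 0.339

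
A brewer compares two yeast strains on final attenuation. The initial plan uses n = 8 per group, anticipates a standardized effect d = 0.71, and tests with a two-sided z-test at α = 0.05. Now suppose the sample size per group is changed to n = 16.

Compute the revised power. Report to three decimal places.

With n = 16 per group: δ = d·√(n/2) = 0.71 × √(16/2) = 2.0082. Critical value z_{0.025} = 1.960.
Revised power = Φ(δ − 1.960) + Φ(−δ − 1.960) = Φ(0.048) + Φ(-3.968) = 0.5192 + 0.0000 = 0.5193.

Power ≈ 0.519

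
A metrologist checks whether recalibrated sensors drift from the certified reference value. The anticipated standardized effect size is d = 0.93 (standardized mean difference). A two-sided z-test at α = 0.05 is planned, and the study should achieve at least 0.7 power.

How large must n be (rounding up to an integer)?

For power 0.7 need Φ(δ − z_{0.025}) = 0.7, so δ = z_{0.025} + z_{0.30} = 1.960 + 0.524 = 2.484.
(For δ > 0 the lower-tail rejection region contributes negligibly to power, so the one-term inversion is standard.)
δ = d·√n ⇒ n = (δ/d)² = (2.484 / 0.93)² = 7.14.
Rounding up, n = 8.

n = 8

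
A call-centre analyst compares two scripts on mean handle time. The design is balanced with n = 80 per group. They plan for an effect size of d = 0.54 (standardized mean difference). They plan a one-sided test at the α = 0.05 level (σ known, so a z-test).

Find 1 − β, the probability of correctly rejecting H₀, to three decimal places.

Noncentrality parameter: δ = d·√(n/2) = 0.54 × √(80/2) = 3.4153
Critical value for a one-sided test at α = 0.05: z_α = 1.645.
Power = P(Z > 1.645 − δ) = Φ(1.770) = 0.9617.

Power ≈ 0.962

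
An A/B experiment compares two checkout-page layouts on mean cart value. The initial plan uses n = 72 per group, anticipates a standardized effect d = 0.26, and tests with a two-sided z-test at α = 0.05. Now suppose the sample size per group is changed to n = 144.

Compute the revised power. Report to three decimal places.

With n = 144 per group: δ = d·√(n/2) = 0.26 × √(144/2) = 2.2062. Critical value z_{0.025} = 1.960.
Revised power = Φ(δ − 1.960) + Φ(−δ − 1.960) = Φ(0.246) + Φ(-4.166) = 0.5972 + 0.0000 = 0.5973.

Power ≈ 0.597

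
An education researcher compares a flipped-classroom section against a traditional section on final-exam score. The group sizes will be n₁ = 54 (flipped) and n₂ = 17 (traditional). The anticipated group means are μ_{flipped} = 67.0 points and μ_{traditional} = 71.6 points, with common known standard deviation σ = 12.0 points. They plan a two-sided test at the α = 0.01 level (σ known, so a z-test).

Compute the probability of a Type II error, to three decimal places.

Standardized effect: d = |μ_{flipped} − μ_{traditional}| / σ = |67.0 − 71.6| / 12.0 = 0.3833
Noncentrality parameter: λ = d / √(1/n₁ + 1/n₂) = 0.3833 / √(1/54 + 1/17) = 1.3784
Two-sided α = 0.01 → critical value z_{0.005} = 2.576.
Power = Φ(λ − 2.576) + Φ(−λ − 2.576) = Φ(-1.197) + Φ(-3.954) = 0.1156 + 0.0000 = 0.1156.
Type II error: β = 1 − power = 1 − 0.1156 = 0.8844.

β ≈ 0.884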